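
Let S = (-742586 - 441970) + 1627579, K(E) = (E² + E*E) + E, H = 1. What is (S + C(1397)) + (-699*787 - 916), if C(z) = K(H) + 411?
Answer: -107592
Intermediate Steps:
K(E) = E + 2*E² (K(E) = (E² + E²) + E = 2*E² + E = E + 2*E²)
S = 443023 (S = -1184556 + 1627579 = 443023)
C(z) = 414 (C(z) = 1*(1 + 2*1) + 411 = 1*(1 + 2) + 411 = 1*3 + 411 = 3 + 411 = 414)
(S + C(1397)) + (-699*787 - 916) = (443023 + 414) + (-699*787 - 916) = 443437 + (-550113 - 916) = 443437 - 551029 = -107592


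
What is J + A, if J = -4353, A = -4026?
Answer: -8379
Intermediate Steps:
J + A = -4353 - 4026 = -8379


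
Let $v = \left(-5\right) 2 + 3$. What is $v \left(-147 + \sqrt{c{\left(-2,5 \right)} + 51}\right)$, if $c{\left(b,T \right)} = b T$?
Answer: $1029 - 7 \sqrt{41} \approx 984.18$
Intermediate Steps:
$v = -7$ ($v = -10 + 3 = -7$)
$c{\left(b,T \right)} = T b$
$v \left(-147 + \sqrt{c{\left(-2,5 \right)} + 51}\right) = - 7 \left(-147 + \sqrt{5 \left(-2\right) + 51}\right) = - 7 \left(-147 + \sqrt{-10 + 51}\right) = - 7 \left(-147 + \sqrt{41}\right) = 1029 - 7 \sqrt{41}$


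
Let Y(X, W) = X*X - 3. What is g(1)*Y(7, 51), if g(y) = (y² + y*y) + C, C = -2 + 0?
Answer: 0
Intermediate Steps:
C = -2
Y(X, W) = -3 + X² (Y(X, W) = X² - 3 = -3 + X²)
g(y) = -2 + 2*y² (g(y) = (y² + y*y) - 2 = (y² + y²) - 2 = 2*y² - 2 = -2 + 2*y²)
g(1)*Y(7, 51) = (-2 + 2*1²)*(-3 + 7²) = (-2 + 2*1)*(-3 + 49) = (-2 + 2)*46 = 0*46 = 0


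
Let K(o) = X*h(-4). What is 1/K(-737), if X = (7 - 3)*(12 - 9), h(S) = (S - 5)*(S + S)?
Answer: 1/864 ≈ 0.0011574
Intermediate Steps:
h(S) = 2*S*(-5 + S) (h(S) = (-5 + S)*(2*S) = 2*S*(-5 + S))
X = 12 (X = 4*3 = 12)
K(o) = 864 (K(o) = 12*(2*(-4)*(-5 - 4)) = 12*(2*(-4)*(-9)) = 12*72 = 864)
1/K(-737) = 1/864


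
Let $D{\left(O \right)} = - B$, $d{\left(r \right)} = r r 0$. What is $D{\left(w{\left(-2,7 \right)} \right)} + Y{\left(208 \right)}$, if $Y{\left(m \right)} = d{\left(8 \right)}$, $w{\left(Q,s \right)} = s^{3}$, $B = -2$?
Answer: $2$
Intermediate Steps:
$d{\left(r \right)} = 0$ ($d{\left(r \right)} = r^{2} \cdot 0 = 0$)
$D{\left(O \right)} = 2$ ($D{\left(O \right)} = \left(-1\right) \left(-2\right) = 2$)
$Y{\left(m \right)} = 0$
$D{\left(w{\left(-2,7 \right)} \right)} + Y{\left(208 \right)} = 2 + 0 = 2$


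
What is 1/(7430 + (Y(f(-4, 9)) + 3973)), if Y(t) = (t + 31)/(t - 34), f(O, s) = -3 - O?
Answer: 33/376267 ≈ 8.7704e-5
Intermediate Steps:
Y(t) = (31 + t)/(-34 + t)
1/(7430 + (Y(f(-4, 9)) + 3973)) = 1/(7430 + ((31 + (-3 - 1*(-4)))/(-34 + (-3 - 1*(-4))) + 3973)) = 1/(7430 + ((31 + (-3 + 4))/(-34 + (-3 + 4)) + 3973)) = 1/(7430 + ((31 + 1)/(-34 + 1) + 3973)) = 1/(7430 + (32/(-33) + 3973)) = 1/(7430 + (-1/33*32 + 3973)) = 1/(7430 + (-32/33 + 3973)) = 1/(7430 + 131077/33) = 1/(376267/33) = 33/376267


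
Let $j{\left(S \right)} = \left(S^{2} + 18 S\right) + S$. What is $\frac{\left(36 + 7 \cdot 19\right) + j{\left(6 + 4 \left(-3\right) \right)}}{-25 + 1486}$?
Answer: $\frac{91}{1461} \approx 0.062286$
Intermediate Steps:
$j{\left(S \right)} = S^{2} + 19 S$
$\frac{\left(36 + 7 \cdot 19\right) + j{\left(6 + 4 \left(-3\right) \right)}}{-25 + 1486} = \frac{\left(36 + 7 \cdot 19\right) + \left(6 + 4 \left(-3\right)\right) \left(19 + \left(6 + 4 \left(-3\right)\right)\right)}{-25 + 1486} = \frac{\left(36 + 133\right) + \left(6 - 12\right) \left(19 + \left(6 - 12\right)\right)}{1461} = \left(169 - 6 \left(19 - 6\right)\right) \frac{1}{1461} = \left(169 - 78\right) \frac{1}{1461} = 91 \cdot \frac{1}{1461} = \frac{91}{1461}$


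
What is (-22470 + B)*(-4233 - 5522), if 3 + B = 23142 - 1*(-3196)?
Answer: -37703075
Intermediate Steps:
B = 26335 (B = -3 + (23142 - 1*(-3196)) = -3 + (23142 + 3196) = -3 + 26338 = 26335)
(-22470 + B)*(-4233 - 5522) = (-22470 + 26335)*(-4233 - 5522) = 3865*(-9755) = -37703075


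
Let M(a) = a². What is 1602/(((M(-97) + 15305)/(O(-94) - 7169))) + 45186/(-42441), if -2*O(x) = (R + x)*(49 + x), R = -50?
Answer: -13126475073/19423831 ≈ -675.79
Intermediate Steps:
O(x) = -(-50 + x)*(49 + x)/2
1602/(((M(-97) + 15305)/(O(-94) - 7169))) + 45186/(-42441) = 1602/((((-97)² + 15305)/((1225 + (½)*(-94) - ½*(-94)²) - 7169))) + 45186/(-42441) = 1602/(((9409 + 15305)/((1225 - 47 - ½*8836) - 7169))) + 45186*(-1/42441) = 1602/((24714/((1225 - 47 - 4418) - 7169))) - 15062/14147 = 1602/((24714/(-3240 - 7169))) - 15062/14147 = 1602/((24714/(-10409))) - 15062/14147 = 1602/((24714*(-1/10409))) - 15062/14147 = 1602/(-24714/10409) - 15062/14147 = 1602*(-10409/24714) - 15062/14147 = -926401/1373 - 15062/14147 = -13126475073/19423831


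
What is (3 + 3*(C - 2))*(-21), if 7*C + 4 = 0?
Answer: 99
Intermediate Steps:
C = -4/7 (C = -4/7 + (⅐)*0 = -4/7 + 0 = -4/7 ≈ -0.57143)
(3 + 3*(C - 2))*(-21) = (3 + 3*(-4/7 - 2))*(-21) = (3 + 3*(-18/7))*(-21) = (3 - 54/7)*(-21) = -33/7*(-21) = 99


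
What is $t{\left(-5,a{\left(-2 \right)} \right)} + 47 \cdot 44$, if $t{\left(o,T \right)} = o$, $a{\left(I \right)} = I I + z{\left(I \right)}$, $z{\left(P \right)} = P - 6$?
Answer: $2063$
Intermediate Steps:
$z{\left(P \right)} = -6 + P$ ($z{\left(P \right)} = P - 6 = -6 + P$)
$a{\left(I \right)} = -6 + I + I^{2}$ ($a{\left(I \right)} = I I + \left(-6 + I\right) = I^{2} + \left(-6 + I\right) = -6 + I + I^{2}$)
$t{\left(-5,a{\left(-2 \right)} \right)} + 47 \cdot 44 = -5 + 47 \cdot 44 = -5 + 2068 = 2063$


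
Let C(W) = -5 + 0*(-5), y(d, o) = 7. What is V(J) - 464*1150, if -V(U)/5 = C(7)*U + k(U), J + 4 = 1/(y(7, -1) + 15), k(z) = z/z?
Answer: -11741485/22 ≈ -5.3370e+5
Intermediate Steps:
k(z) = 1
C(W) = -5 (C(W) = -5 + 0 = -5)
J = -87/22 (J = -4 + 1/(7 + 15) = -4 + 1/22 = -87/22 ≈ -3.9545)
V(U) = -5 + 25*U (V(U) = -5*(-5*U + 1) = -5*(1 - 5*U) = -5 + 25*U)
V(J) - 464*1150 = (-5 + 25*(-87/22)) - 464*1150 = (-5 - 2175/22) - 533600 = -2285/22 - 533600 = -11741485/22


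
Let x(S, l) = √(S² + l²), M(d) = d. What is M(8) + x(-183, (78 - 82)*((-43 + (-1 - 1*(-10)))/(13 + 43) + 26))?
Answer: 8 + 3*√238498/7 ≈ 217.30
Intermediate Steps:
M(8) + x(-183, (78 - 82)*((-43 + (-1 - 1*(-10)))/(13 + 43) + 26)) = 8 + √((-183)² + ((78 - 82)*((-43 + (-1 - 1*(-10)))/(13 + 43) + 26))²) = 8 + √(33489 + (-4*((-43 + (-1 + 10))/56 + 26))²) = 8 + √(33489 + (-4*((-43 + 9)*(1/56) + 26))²) = 8 + √(33489 + (-4*(-34*1/56 + 26))²) = 8 + √(33489 + (-4*(-17/28 + 26))²) = 8 + √(33489 + (-4*711/28)²) = 8 + √(33489 + (-711/7)²) = 8 + √(33489 + 505521/49) = 8 + √(2146482/49) = 8 + 3*√238498/7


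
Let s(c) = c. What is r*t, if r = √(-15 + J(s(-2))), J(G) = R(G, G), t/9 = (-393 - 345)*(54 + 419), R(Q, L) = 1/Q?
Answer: -1570833*I*√62 ≈ -1.2369e+7*I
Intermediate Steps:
t = -3141666 (t = 9*((-393 - 345)*(54 + 419)) = 9*(-738*473) = 9*(-349074) = -3141666)
J(G) = 1/G
r = I*√62/2 (r = √(-15 + 1/(-2)) = √(-15 - ½) = √(-31/2) = I*√62/2 ≈ 3.937*I)
r*t = (I*√62/2)*(-3141666) = -1570833*I*√62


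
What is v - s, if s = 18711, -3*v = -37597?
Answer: -18536/3 ≈ -6178.7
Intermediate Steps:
v = 37597/3 (v = -⅓*(-37597) = 37597/3 ≈ 12532.)
v - s = 37597/3 - 1*18711 = 37597/3 - 18711 = -18536/3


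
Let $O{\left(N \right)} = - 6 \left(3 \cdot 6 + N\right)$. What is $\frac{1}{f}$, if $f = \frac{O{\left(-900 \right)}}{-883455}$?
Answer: $- \frac{294485}{1764} \approx -166.94$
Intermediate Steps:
$O{\left(N \right)} = -108 - 6 N$ ($O{\left(N \right)} = - 6 \left(18 + N\right) = -108 - 6 N$)
$f = - \frac{1764}{294485}$ ($f = \frac{-108 - -5400}{-883455} = \left(-108 + 5400\right) \left(- \frac{1}{883455}\right) = 5292 \left(- \frac{1}{883455}\right) = - \frac{1764}{294485} \approx -0.0059901$)
$\frac{1}{f} = \frac{1}{- \frac{1764}{294485}} = - \frac{294485}{1764}$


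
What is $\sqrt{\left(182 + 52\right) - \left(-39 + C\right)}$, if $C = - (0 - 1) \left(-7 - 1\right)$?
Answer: $\sqrt{281} \approx 16.763$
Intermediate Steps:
$C = -8$ ($C = \left(-1\right) \left(-1\right) \left(-8\right) = 1 \left(-8\right) = -8$)
$\sqrt{\left(182 + 52\right) - \left(-39 + C\right)} = \sqrt{\left(182 + 52\right) + \left(\left(126 - 87\right) - -8\right)} = \sqrt{234 + \left(39 + 8\right)} = \sqrt{234 + 47} = \sqrt{281}$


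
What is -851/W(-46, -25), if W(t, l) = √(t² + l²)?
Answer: -851*√2741/2741 ≈ -16.255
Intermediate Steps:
W(t, l) = √(l² + t²)
-851/W(-46, -25) = -851/√((-25)² + (-46)²) = -851/√(625 + 2116) = -851*√2741/2741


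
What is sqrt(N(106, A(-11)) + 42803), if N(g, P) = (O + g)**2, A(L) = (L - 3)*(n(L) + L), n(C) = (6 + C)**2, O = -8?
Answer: 9*sqrt(647) ≈ 228.93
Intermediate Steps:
A(L) = (-3 + L)*(L + (6 + L)**2) (A(L) = (L - 3)*((6 + L)**2 + L) = (-3 + L)*(L + (6 + L)**2))
N(g, P) = (-8 + g)**2
sqrt(N(106, A(-11)) + 42803) = sqrt((-8 + 106)**2 + 42803) = sqrt(98**2 + 42803) = sqrt(9604 + 42803) = sqrt(52407) = 9*sqrt(647)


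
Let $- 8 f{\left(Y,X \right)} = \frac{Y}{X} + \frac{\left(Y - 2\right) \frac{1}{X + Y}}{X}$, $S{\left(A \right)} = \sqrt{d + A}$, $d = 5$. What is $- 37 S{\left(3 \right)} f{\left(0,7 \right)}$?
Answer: $- \frac{37 \sqrt{2}}{98} \approx -0.53394$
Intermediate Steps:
$S{\left(A \right)} = \sqrt{5 + A}$
$f{\left(Y,X \right)} = - \frac{Y}{8 X} - \frac{-2 + Y}{8 X \left(X + Y\right)}$ ($f{\left(Y,X \right)} = - \frac{\frac{Y}{X} + \frac{\left(Y - 2\right) \frac{1}{X + Y}}{X}}{8} = - \frac{\frac{Y}{X} + \frac{\left(-2 + Y\right) \frac{1}{X + Y}}{X}}{8} = - \frac{\frac{Y}{X} + \frac{\frac{1}{X + Y} \left(-2 + Y\right)}{X}}{8} = - \frac{\frac{Y}{X} + \frac{-2 + Y}{X \left(X + Y\right)}}{8} = - \frac{Y}{8 X} - \frac{-2 + Y}{8 X \left(X + Y\right)}$)
$- 37 S{\left(3 \right)} f{\left(0,7 \right)} = - 37 \sqrt{5 + 3} \frac{2 - 0 - 0^{2} - 7 \cdot 0}{8 \cdot 7 \left(7 + 0\right)} = - 37 \sqrt{8} \cdot \frac{1}{8} \cdot \frac{1}{7} \cdot \frac{1}{7} \left(2 + 0 - 0 + 0\right) = - 37 \cdot 2 \sqrt{2} \cdot \frac{1}{8} \cdot \frac{1}{7} \cdot \frac{1}{7} \left(2 + 0 + 0 + 0\right) = - 74 \sqrt{2} \cdot \frac{1}{8} \cdot \frac{1}{7} \cdot \frac{1}{7} \cdot 2 = - 74 \sqrt{2} \cdot \frac{1}{196} = - \frac{37 \sqrt{2}}{98}$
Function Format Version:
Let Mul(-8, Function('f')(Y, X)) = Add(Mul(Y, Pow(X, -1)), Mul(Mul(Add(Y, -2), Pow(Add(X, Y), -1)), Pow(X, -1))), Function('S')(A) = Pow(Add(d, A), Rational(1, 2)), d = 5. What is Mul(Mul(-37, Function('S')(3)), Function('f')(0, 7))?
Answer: Mul(Rational(-37, 98), Pow(2, Rational(1, 2))) ≈ -0.53394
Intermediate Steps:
Function('S')(A) = Pow(Add(5, A), Rational(1, 2))
Function('f')(Y, X) = Add(Mul(Rational(-1, 8), Y, Pow(X, -1)), Mul(Rational(-1, 8), Pow(X, -1), Pow(Add(X, Y), -1), Add(-2, Y))) (Function('f')(Y, X) = Mul(Rational(-1, 8), Add(Mul(Y, Pow(X, -1)), Mul(Mul(Add(Y, -2), Pow(Add(X, Y), -1)), Pow(X, -1)))) = Mul(Rational(-1, 8), Add(Mul(Y, Pow(X, -1)), Mul(Mul(Add(-2, Y), Pow(Add(X, Y), -1)), Pow(X, -1)))) = Mul(Rational(-1, 8), Add(Mul(Y, Pow(X, -1)), Mul(Mul(Pow(Add(X, Y), -1), Add(-2, Y)), Pow(X, -1)))) = Mul(Rational(-1, 8), Add(Mul(Y, Pow(X, -1)), Mul(Pow(X, -1), Pow(Add(X, Y), -1), Add(-2, Y)))) = Add(Mul(Rational(-1, 8), Y, Pow(X, -1)), Mul(Rational(-1, 8), Pow(X, -1), Pow(Add(X, Y), -1), Add(-2, Y))))
Mul(Mul(-37, Function('S')(3)), Function('f')(0, 7)) = Mul(Mul(-37, Pow(Add(5, 3), Rational(1, 2))), Mul(Rational(1, 8), Pow(7, -1), Pow(Add(7, 0), -1), Add(2, Mul(-1, 0), Mul(-1, Pow(0, 2)), Mul(-1, 7, 0)))) = Mul(Mul(-37, Pow(8, Rational(1, 2))), Mul(Rational(1, 8), Rational(1, 7), Pow(7, -1), Add(2, 0, Mul(-1, 0), 0))) = Mul(Mul(-37, Mul(2, Pow(2, Rational(1, 2)))), Mul(Rational(1, 8), Rational(1, 7), Rational(1, 7), Add(2, 0, 0, 0))) = Mul(Mul(-74, Pow(2, Rational(1, 2))), Mul(Rational(1, 8), Rational(1, 7), Rational(1, 7), 2)) = Mul(Mul(-74, Pow(2, Rational(1, 2))), Rational(1, 196)) = Mul(Rational(-37, 98), Pow(2, Rational(1, 2)))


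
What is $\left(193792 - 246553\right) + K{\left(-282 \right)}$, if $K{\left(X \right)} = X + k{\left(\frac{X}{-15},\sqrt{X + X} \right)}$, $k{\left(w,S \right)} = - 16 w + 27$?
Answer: $- \frac{266584}{5} \approx -53317.0$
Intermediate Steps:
$k{\left(w,S \right)} = 27 - 16 w$
$K{\left(X \right)} = 27 + \frac{31 X}{15}$ ($K{\left(X \right)} = X - \left(-27 + 16 \frac{X}{-15}\right) = X - \left(-27 + 16 X \left(- \frac{1}{15}\right)\right) = X - \left(-27 + 16 \left(- \frac{X}{15}\right)\right) = X + \left(27 + \frac{16 X}{15}\right) = 27 + \frac{31 X}{15}$)
$\left(193792 - 246553\right) + K{\left(-282 \right)} = \left(193792 - 246553\right) + \left(27 + \frac{31}{15} \left(-282\right)\right) = \left(193792 - 246553\right) + \left(27 - \frac{2914}{5}\right) = -52761 - \frac{2779}{5} = - \frac{266584}{5}$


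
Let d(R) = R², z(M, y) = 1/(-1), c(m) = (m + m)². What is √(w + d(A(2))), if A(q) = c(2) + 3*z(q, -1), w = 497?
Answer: 3*√74 ≈ 25.807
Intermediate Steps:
c(m) = 4*m² (c(m) = (2*m)² = 4*m²)
z(M, y) = -1
A(q) = 13 (A(q) = 4*2² + 3*(-1) = 4*4 - 3 = 16 - 3 = 13)
√(w + d(A(2))) = √(497 + 13²) = √(497 + 169) = √666 = 3*√74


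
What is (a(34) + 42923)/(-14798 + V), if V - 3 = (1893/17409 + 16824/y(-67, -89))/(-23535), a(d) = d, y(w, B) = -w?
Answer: -393075087448995/135380732232274 ≈ -2.9035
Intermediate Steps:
V = 27353622656/9150431535 (V = 3 + (1893/17409 + 16824/((-1*(-67))))/(-23535) = 3 + (1893*(1/17409) + 16824/67)*(-1/23535) = 3 + (631/5803 + 16824*(1/67))*(-1/23535) = 3 + (631/5803 + 16824/67)*(-1/23535) = 3 + (97671949/388801)*(-1/23535) = 3 - 97671949/9150431535 = 27353622656/9150431535 ≈ 2.9893)
(a(34) + 42923)/(-14798 + V) = (34 + 42923)/(-14798 + 27353622656/9150431535) = 42957/(-135380732232274/9150431535) = 42957*(-9150431535/135380732232274) = -393075087448995/135380732232274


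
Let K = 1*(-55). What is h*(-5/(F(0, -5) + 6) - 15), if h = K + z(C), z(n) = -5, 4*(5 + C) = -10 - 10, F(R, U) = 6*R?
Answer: 950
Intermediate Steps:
C = -10 (C = -5 + (-10 - 10)/4 = -5 + (¼)*(-20) = -5 - 5 = -10)
K = -55
h = -60 (h = -55 - 5 = -60)
h*(-5/(F(0, -5) + 6) - 15) = -60*(-5/(6*0 + 6) - 15) = -60*(-5/(0 + 6) - 15) = -60*(-5/6 - 15) = -60*(-5*⅙ - 15) = -60*(-⅚ - 15) = -60*(-95/6) = 950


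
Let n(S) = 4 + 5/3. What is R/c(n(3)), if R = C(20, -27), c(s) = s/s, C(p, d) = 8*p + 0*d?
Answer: 160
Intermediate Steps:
n(S) = 17/3 (n(S) = 4 + 5*(1/3) = 4 + 5/3 = 17/3)
C(p, d) = 8*p (C(p, d) = 8*p + 0 = 8*p)
c(s) = 1
R = 160 (R = 8*20 = 160)
R/c(n(3)) = 160/1 = 160*1 = 160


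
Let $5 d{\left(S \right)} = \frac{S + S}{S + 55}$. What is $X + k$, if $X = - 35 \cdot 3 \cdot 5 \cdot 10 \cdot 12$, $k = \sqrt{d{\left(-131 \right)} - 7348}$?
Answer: $-63000 + \frac{i \sqrt{265237910}}{190} \approx -63000.0 + 85.716 i$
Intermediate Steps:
$d{\left(S \right)} = \frac{2 S}{5 \left(55 + S\right)}$ ($d{\left(S \right)} = \frac{\left(S + S\right) \frac{1}{S + 55}}{5} = \frac{2 S \frac{1}{55 + S}}{5} = \frac{2 S}{5 \left(55 + S\right)}$)
$k = \frac{i \sqrt{265237910}}{190}$ ($k = \sqrt{\frac{2}{5} \left(-131\right) \frac{1}{55 - 131} - 7348} = \sqrt{\frac{2}{5} \left(-131\right) \frac{1}{-76} - 7348} = \sqrt{\frac{2}{5} \left(-131\right) \left(- \frac{1}{76}\right) - 7348} = \sqrt{\frac{131}{190} - 7348} = \sqrt{- \frac{1395989}{190}} = \frac{i \sqrt{265237910}}{190} \approx 85.716 i$)
$X = -63000$ ($X = - 35 \cdot 15 \cdot 10 \cdot 12 = \left(-35\right) 150 \cdot 12 = \left(-5250\right) 12 = -63000$)
$X + k = -63000 + \frac{i \sqrt{265237910}}{190}$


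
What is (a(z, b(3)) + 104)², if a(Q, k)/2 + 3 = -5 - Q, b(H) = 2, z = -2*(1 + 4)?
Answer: 11664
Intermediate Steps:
z = -10 (z = -2*5 = -10)
a(Q, k) = -16 - 2*Q (a(Q, k) = -6 + 2*(-5 - Q) = -6 + (-10 - 2*Q) = -16 - 2*Q)
(a(z, b(3)) + 104)² = ((-16 - 2*(-10)) + 104)² = ((-16 + 20) + 104)² = (4 + 104)² = 108² = 11664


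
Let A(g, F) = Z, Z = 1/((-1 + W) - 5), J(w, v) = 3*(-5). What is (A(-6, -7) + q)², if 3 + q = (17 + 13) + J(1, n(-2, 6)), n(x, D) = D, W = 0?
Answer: 5041/36 ≈ 140.03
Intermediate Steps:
J(w, v) = -15
Z = -⅙ (Z = 1/((-1 + 0) - 5) = 1/(-1 - 5) = 1/(-6) = -⅙ ≈ -0.16667)
q = 12 (q = -3 + ((17 + 13) - 15) = -3 + (30 - 15) = -3 + 15 = 12)
A(g, F) = -⅙
(A(-6, -7) + q)² = (-⅙ + 12)² = (71/6)² = 5041/36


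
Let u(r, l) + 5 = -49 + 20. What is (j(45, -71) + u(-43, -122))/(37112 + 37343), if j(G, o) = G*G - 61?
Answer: 386/14891 ≈ 0.025922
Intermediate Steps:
j(G, o) = -61 + G² (j(G, o) = G² - 61 = -61 + G²)
u(r, l) = -34 (u(r, l) = -5 + (-49 + 20) = -5 - 29 = -34)
(j(45, -71) + u(-43, -122))/(37112 + 37343) = ((-61 + 45²) - 34)/(37112 + 37343) = ((-61 + 2025) - 34)/74455 = (1964 - 34)*(1/74455) = 1930*(1/74455) = 386/14891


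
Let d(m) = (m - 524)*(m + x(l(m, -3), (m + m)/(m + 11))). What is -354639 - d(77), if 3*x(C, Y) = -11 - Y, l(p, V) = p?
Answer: -1288479/4 ≈ -3.2212e+5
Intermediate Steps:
x(C, Y) = -11/3 - Y/3 (x(C, Y) = (-11 - Y)/3 = -11/3 - Y/3)
d(m) = (-524 + m)*(-11/3 + m - 2*m/(3*(11 + m))) (d(m) = (m - 524)*(m + (-11/3 - (m + m)/(3*(m + 11)))) = (-524 + m)*(m + (-11/3 - 2*m/(3*(11 + m)))) = (-524 + m)*(-11/3 + m - 2*m/(3*(11 + m))))
-354639 - d(77) = -354639 - (63404 - 10601*77 - 1552*77² + 3*77³)/(3*(11 + 77)) = -354639 - (63404 - 816277 - 1552*5929 + 3*456533)/(3*88) = -354639 - (63404 - 816277 - 9201808 + 1369599)/(3*88) = -354639 - (-8585082)/(3*88) = -354639 - 1*(-130077/4) = -354639 + 130077/4 = -1288479/4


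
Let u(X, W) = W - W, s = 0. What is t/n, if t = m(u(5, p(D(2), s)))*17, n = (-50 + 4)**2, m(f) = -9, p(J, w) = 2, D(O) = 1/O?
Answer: -153/2116 ≈ -0.072306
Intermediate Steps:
u(X, W) = 0
n = 2116 (n = (-46)**2 = 2116)
t = -153 (t = -9*17 = -153)
t/n = -153/2116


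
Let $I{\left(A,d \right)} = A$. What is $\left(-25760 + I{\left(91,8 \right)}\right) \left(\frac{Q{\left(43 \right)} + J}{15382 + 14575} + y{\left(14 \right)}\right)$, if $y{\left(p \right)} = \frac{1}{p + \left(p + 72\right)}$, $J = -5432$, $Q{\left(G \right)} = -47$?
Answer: $\frac{13295078867}{2995700} \approx 4438.1$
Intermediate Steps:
$y{\left(p \right)} = \frac{1}{72 + 2 p}$ ($y{\left(p \right)} = \frac{1}{p + \left(72 + p\right)} = \frac{1}{72 + 2 p}$)
$\left(-25760 + I{\left(91,8 \right)}\right) \left(\frac{Q{\left(43 \right)} + J}{15382 + 14575} + y{\left(14 \right)}\right) = \left(-25760 + 91\right) \left(\frac{-47 - 5432}{15382 + 14575} + \frac{1}{2 \left(36 + 14\right)}\right) = - 25669 \left(- \frac{5479}{29957} + \frac{1}{2 \cdot 50}\right) = - 25669 \left(\left(-5479\right) \frac{1}{29957} + \frac{1}{2} \cdot \frac{1}{50}\right) = - 25669 \left(- \frac{5479}{29957} + \frac{1}{100}\right) = \left(-25669\right) \left(- \frac{517943}{2995700}\right) = \frac{13295078867}{2995700}$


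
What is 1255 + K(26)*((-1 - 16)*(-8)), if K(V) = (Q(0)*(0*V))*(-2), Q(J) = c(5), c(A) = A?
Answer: 1255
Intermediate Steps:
Q(J) = 5
K(V) = 0 (K(V) = (5*(0*V))*(-2) = (5*0)*(-2) = 0*(-2) = 0)
1255 + K(26)*((-1 - 16)*(-8)) = 1255 + 0*((-1 - 16)*(-8)) = 1255 + 0*(-17*(-8)) = 1255 + 0*136 = 1255 + 0 = 1255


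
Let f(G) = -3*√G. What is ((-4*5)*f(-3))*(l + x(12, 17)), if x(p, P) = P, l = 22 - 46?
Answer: -420*I*√3 ≈ -727.46*I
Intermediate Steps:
l = -24
((-4*5)*f(-3))*(l + x(12, 17)) = ((-4*5)*(-3*I*√3))*(-24 + 17) = -(-60)*I*√3*(-7) = (60*I*√3)*(-7) = -420*I*√3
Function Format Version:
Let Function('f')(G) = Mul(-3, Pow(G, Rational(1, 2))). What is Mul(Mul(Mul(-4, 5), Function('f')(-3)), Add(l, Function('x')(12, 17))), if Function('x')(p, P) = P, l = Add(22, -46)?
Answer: Mul(-420, I, Pow(3, Rational(1, 2))) ≈ Mul(-727.46, I)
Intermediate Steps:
l = -24
Mul(Mul(Mul(-4, 5), Function('f')(-3)), Add(l, Function('x')(12, 17))) = Mul(Mul(Mul(-4, 5), Mul(-3, Pow(-3, Rational(1, 2)))), Add(-24, 17)) = Mul(Mul(-20, Mul(-3, Mul(I, Pow(3, Rational(1, 2))))), -7) = Mul(Mul(-20, Mul(-3, I, Pow(3, Rational(1, 2)))), -7) = Mul(Mul(60, I, Pow(3, Rational(1, 2))), -7) = Mul(-420, I, Pow(3, Rational(1, 2)))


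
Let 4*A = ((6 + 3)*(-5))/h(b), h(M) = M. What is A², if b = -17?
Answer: 2025/4624 ≈ 0.43793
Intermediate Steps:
A = 45/68 (A = (((6 + 3)*(-5))/(-17))/4 = ((9*(-5))*(-1/17))/4 = (-45*(-1/17))/4 = (¼)*(45/17) = 45/68 ≈ 0.66177)
A² = (45/68)² = 2025/4624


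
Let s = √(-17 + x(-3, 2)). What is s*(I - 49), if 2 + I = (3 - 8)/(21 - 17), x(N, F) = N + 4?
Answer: -209*I ≈ -209.0*I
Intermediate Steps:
x(N, F) = 4 + N
I = -13/4 (I = -2 + (3 - 8)/(21 - 17) = -2 - 5/4 = -13/4 ≈ -3.2500)
s = 4*I (s = √(-17 + (4 - 3)) = √(-17 + 1) = √(-16) = 4*I ≈ 4.0*I)
s*(I - 49) = (4*I)*(-13/4 - 49) = (4*I)*(-209/4) = -209*I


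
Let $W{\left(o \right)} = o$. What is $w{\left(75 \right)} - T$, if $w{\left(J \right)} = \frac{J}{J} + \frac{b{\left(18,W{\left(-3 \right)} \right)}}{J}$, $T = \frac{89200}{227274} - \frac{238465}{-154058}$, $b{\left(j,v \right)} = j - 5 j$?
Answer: $- \frac{831729161179}{437667223650} \approx -1.9004$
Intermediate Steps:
$b{\left(j,v \right)} = - 4 j$
$T = \frac{33969434005}{17506688946}$ ($T = 89200 \cdot \frac{1}{227274} - - \frac{238465}{154058} = \frac{44600}{113637} + \frac{238465}{154058} = \frac{33969434005}{17506688946} \approx 1.9404$)
$w{\left(J \right)} = 1 - \frac{72}{J}$ ($w{\left(J \right)} = \frac{J}{J} + \frac{\left(-4\right) 18}{J} = 1 - \frac{72}{J}$)
$w{\left(75 \right)} - T = \frac{-72 + 75}{75} - \frac{33969434005}{17506688946} = \frac{1}{75} \cdot 3 - \frac{33969434005}{17506688946} = \frac{1}{25} - \frac{33969434005}{17506688946} = - \frac{831729161179}{437667223650}$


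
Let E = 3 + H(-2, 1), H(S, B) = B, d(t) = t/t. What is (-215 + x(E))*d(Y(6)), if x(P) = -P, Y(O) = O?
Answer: -219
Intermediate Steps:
d(t) = 1
E = 4 (E = 3 + 1 = 4)
(-215 + x(E))*d(Y(6)) = (-215 - 1*4)*1 = (-215 - 4)*1 = -219*1 = -219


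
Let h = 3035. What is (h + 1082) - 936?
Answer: 3181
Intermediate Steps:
(h + 1082) - 936 = (3035 + 1082) - 936 = 4117 - 936 = 3181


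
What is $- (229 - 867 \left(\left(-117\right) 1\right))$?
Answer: $-101668$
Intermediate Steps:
$- (229 - 867 \left(\left(-117\right) 1\right)) = - (229 - -101439) = - (229 + 101439) = \left(-1\right) 101668 = -101668$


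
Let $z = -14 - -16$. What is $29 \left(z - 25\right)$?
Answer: $-667$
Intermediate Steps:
$z = 2$ ($z = -14 + 16 = 2$)
$29 \left(z - 25\right) = 29 \left(2 - 25\right) = 29 \left(-23\right) = -667$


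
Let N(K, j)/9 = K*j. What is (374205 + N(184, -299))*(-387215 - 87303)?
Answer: 57387732402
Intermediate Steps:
N(K, j) = 9*K*j (N(K, j) = 9*(K*j) = 9*K*j)
(374205 + N(184, -299))*(-387215 - 87303) = (374205 + 9*184*(-299))*(-387215 - 87303) = (374205 - 495144)*(-474518) = -120939*(-474518) = 57387732402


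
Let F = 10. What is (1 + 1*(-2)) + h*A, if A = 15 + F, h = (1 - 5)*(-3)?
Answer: 299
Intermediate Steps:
h = 12 (h = -4*(-3) = 12)
A = 25 (A = 15 + 10 = 25)
(1 + 1*(-2)) + h*A = (1 + 1*(-2)) + 12*25 = (1 - 2) + 300 = -1 + 300 = 299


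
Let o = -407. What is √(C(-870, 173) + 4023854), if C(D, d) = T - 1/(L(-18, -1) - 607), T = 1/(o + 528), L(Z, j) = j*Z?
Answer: 2*√42227773573951/6479 ≈ 2006.0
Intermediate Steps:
L(Z, j) = Z*j
T = 1/121 (T = 1/(-407 + 528) = 1/121 ≈ 0.0082645)
C(D, d) = 710/71269 (C(D, d) = 1/121 - 1/(-18*(-1) - 607) = 1/121 - 1/(18 - 607) = 1/121 - 1/(-589) = 1/121 - 1*(-1/589) = 1/121 + 1/589 = 710/71269)
√(C(-870, 173) + 4023854) = √(710/71269 + 4023854) = √(286776051436/71269) = 2*√42227773573951/6479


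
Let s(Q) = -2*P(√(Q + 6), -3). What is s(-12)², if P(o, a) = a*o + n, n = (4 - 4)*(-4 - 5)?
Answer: -216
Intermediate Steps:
n = 0 (n = 0*(-9) = 0)
P(o, a) = a*o (P(o, a) = a*o + 0 = a*o)
s(Q) = 6*√(6 + Q) (s(Q) = -(-6)*√(Q + 6) = -(-6)*√(6 + Q) = 6*√(6 + Q))
s(-12)² = (6*√(6 - 12))² = (6*√(-6))² = (6*(I*√6))² = (6*I*√6)² = -216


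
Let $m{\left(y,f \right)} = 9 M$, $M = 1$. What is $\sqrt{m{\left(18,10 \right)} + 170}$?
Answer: $\sqrt{179} \approx 13.379$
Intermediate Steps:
$m{\left(y,f \right)} = 9$ ($m{\left(y,f \right)} = 9 \cdot 1 = 9$)
$\sqrt{m{\left(18,10 \right)} + 170} = \sqrt{9 + 170} = \sqrt{179}$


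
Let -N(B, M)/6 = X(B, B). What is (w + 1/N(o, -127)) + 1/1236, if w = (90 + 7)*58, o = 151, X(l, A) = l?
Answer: 1050014081/186636 ≈ 5626.0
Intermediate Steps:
N(B, M) = -6*B
w = 5626 (w = 97*58 = 5626)
(w + 1/N(o, -127)) + 1/1236 = (5626 + 1/(-6*151)) + 1/1236 = (5626 + 1/(-906)) + 1/1236 = (5626 - 1/906) + 1/1236 = 5097155/906 + 1/1236 = 1050014081/186636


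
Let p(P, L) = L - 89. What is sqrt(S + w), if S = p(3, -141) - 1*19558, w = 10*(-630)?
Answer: 2*I*sqrt(6522) ≈ 161.52*I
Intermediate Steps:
p(P, L) = -89 + L
w = -6300
S = -19788 (S = (-89 - 141) - 1*19558 = -230 - 19558 = -19788)
sqrt(S + w) = sqrt(-19788 - 6300) = sqrt(-26088) = 2*I*sqrt(6522)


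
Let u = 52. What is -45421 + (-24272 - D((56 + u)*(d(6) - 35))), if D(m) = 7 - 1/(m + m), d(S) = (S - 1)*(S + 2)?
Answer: -75275999/1080 ≈ -69700.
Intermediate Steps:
d(S) = (-1 + S)*(2 + S)
D(m) = 7 - 1/(2*m)
-45421 + (-24272 - D((56 + u)*(d(6) - 35))) = -45421 + (-24272 - (7 - 1/((56 + 52)*((-2 + 6 + 6²) - 35))/2)) = -45421 + (-24272 - (7 - 1/(108*((-2 + 6 + 36) - 35))/2)) = -45421 + (-24272 - (7 - 1/(108*(40 - 35))/2)) = -45421 + (-24272 - (7 - 1/(2*(108*5)))) = -45421 + (-24272 - (7 - ½/540)) = -45421 + (-24272 - (7 - ½*1/540)) = -45421 + (-24272 - (7 - 1/1080)) = -45421 + (-24272 - 1*7559/1080) = -45421 + (-24272 - 7559/1080) = -45421 - 26221319/1080 = -75275999/1080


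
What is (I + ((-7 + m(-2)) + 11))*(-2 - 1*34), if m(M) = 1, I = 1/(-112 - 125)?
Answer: -14208/79 ≈ -179.85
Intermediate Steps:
I = -1/237 (I = 1/(-237) = -1/237 ≈ -0.0042194)
(I + ((-7 + m(-2)) + 11))*(-2 - 1*34) = (-1/237 + ((-7 + 1) + 11))*(-2 - 1*34) = (-1/237 + (-6 + 11))*(-2 - 34) = (-1/237 + 5)*(-36) = (1184/237)*(-36) = -14208/79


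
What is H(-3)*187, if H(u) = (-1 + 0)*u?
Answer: 561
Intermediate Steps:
H(u) = -u
H(-3)*187 = -1*(-3)*187 = 3*187 = 561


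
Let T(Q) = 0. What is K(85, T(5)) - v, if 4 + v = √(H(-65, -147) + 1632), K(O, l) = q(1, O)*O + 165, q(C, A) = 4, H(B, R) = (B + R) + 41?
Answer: 509 - √1461 ≈ 470.78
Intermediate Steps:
H(B, R) = 41 + B + R
K(O, l) = 165 + 4*O (K(O, l) = 4*O + 165 = 165 + 4*O)
v = -4 + √1461 (v = -4 + √((41 - 65 - 147) + 1632) = -4 + √(-171 + 1632) = -4 + √1461 ≈ 34.223)
K(85, T(5)) - v = (165 + 4*85) - (-4 + √1461) = (165 + 340) + (4 - √1461) = 505 + (4 - √1461) = 509 - √1461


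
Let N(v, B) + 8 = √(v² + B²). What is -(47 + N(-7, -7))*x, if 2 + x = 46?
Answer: -1716 - 308*√2 ≈ -2151.6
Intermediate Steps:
x = 44 (x = -2 + 46 = 44)
N(v, B) = -8 + √(B² + v²) (N(v, B) = -8 + √(v² + B²) = -8 + √(B² + v²))
-(47 + N(-7, -7))*x = -(47 + (-8 + √((-7)² + (-7)²)))*44 = -(47 + (-8 + √(49 + 49)))*44 = -(47 + (-8 + √98))*44 = -(47 + (-8 + 7*√2))*44 = -(39 + 7*√2)*44 = -(1716 + 308*√2) = -1716 - 308*√2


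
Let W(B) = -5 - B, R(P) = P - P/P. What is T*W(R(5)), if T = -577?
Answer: 5193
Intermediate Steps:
R(P) = -1 + P (R(P) = P - 1*1 = P - 1 = -1 + P)
T*W(R(5)) = -577*(-5 - (-1 + 5)) = -577*(-5 - 1*4) = -577*(-5 - 4) = -577*(-9) = 5193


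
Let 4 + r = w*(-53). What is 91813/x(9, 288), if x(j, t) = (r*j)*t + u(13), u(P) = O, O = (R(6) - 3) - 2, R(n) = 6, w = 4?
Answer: -91813/559871 ≈ -0.16399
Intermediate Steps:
r = -216 (r = -4 + 4*(-53) = -4 - 212 = -216)
O = 1 (O = (6 - 3) - 2 = 3 - 2 = 1)
u(P) = 1
x(j, t) = 1 - 216*j*t (x(j, t) = (-216*j)*t + 1 = -216*j*t + 1 = 1 - 216*j*t)
91813/x(9, 288) = 91813/(1 - 216*9*288) = 91813/(1 - 559872) = 91813/(-559871) = 91813*(-1/559871) = -91813/559871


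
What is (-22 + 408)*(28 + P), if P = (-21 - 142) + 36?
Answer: -38214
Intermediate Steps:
P = -127 (P = -163 + 36 = -127)
(-22 + 408)*(28 + P) = (-22 + 408)*(28 - 127) = 386*(-99) = -38214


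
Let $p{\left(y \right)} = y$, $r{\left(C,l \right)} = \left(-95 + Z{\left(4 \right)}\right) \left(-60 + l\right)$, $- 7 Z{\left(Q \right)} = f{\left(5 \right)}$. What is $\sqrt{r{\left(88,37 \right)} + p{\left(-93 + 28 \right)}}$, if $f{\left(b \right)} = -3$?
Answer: $\frac{\sqrt{103397}}{7} \approx 45.936$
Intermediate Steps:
$Z{\left(Q \right)} = \frac{3}{7}$ ($Z{\left(Q \right)} = \left(- \frac{1}{7}\right) \left(-3\right) = \frac{3}{7}$)
$r{\left(C,l \right)} = \frac{39720}{7} - \frac{662 l}{7}$ ($r{\left(C,l \right)} = \left(-95 + \frac{3}{7}\right) \left(-60 + l\right) = - \frac{662 \left(-60 + l\right)}{7} = \frac{39720}{7} - \frac{662 l}{7}$)
$\sqrt{r{\left(88,37 \right)} + p{\left(-93 + 28 \right)}} = \sqrt{\left(\frac{39720}{7} - \frac{24494}{7}\right) + \left(-93 + 28\right)} = \sqrt{\left(\frac{39720}{7} - \frac{24494}{7}\right) - 65} = \sqrt{\frac{15226}{7} - 65} = \sqrt{\frac{14771}{7}} = \frac{\sqrt{103397}}{7}$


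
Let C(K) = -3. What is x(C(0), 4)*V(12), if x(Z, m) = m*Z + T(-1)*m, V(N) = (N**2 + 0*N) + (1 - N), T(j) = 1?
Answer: -1064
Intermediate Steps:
V(N) = 1 + N**2 - N (V(N) = (N**2 + 0) + (1 - N) = N**2 + (1 - N) = 1 + N**2 - N)
x(Z, m) = m + Z*m (x(Z, m) = m*Z + 1*m = Z*m + m = m + Z*m)
x(C(0), 4)*V(12) = (4*(1 - 3))*(1 + 12**2 - 1*12) = (4*(-2))*(1 + 144 - 12) = -8*133 = -1064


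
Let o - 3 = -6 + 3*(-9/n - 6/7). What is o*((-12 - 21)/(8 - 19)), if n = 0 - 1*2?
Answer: 333/14 ≈ 23.786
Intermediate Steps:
n = -2 (n = 0 - 2 = -2)
o = 111/14 (o = 3 + (-6 + 3*(-9/(-2) - 6/7)) = 3 + (-6 + 3*(-9*(-1/2) - 6*1/7)) = 3 + (-6 + 3*(9/2 - 6/7)) = 3 + (-6 + 3*(51/14)) = 3 + (-6 + 153/14) = 3 + 69/14 = 111/14 ≈ 7.9286)
o*((-12 - 21)/(8 - 19)) = 111*((-12 - 21)/(8 - 19))/14 = 111*(-33/(-11))/14 = 111*(-33*(-1/11))/14 = (111/14)*3 = 333/14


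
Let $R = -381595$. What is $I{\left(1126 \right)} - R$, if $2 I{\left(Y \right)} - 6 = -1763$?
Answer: $\frac{761433}{2} \approx 3.8072 \cdot 10^{5}$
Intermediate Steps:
$I{\left(Y \right)} = - \frac{1757}{2}$ ($I{\left(Y \right)} = 3 + \frac{1}{2} \left(-1763\right) = 3 - \frac{1763}{2} = - \frac{1757}{2}$)
$I{\left(1126 \right)} - R = - \frac{1757}{2} - -381595 = - \frac{1757}{2} + 381595 = \frac{761433}{2}$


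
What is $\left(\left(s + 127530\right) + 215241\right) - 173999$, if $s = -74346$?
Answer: $94426$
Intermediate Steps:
$\left(\left(s + 127530\right) + 215241\right) - 173999 = \left(\left(-74346 + 127530\right) + 215241\right) - 173999 = \left(53184 + 215241\right) - 173999 = 268425 - 173999 = 94426$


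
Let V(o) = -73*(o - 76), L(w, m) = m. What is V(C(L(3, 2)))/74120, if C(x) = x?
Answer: 2701/37060 ≈ 0.072882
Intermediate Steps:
V(o) = 5548 - 73*o (V(o) = -73*(-76 + o) = 5548 - 73*o)
V(C(L(3, 2)))/74120 = (5548 - 73*2)/74120 = (5548 - 146)*(1/74120) = 5402*(1/74120) = 2701/37060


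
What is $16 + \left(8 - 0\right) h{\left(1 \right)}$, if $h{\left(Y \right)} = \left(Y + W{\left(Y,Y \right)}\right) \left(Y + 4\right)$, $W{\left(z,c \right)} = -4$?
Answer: $-104$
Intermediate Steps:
$h{\left(Y \right)} = \left(-4 + Y\right) \left(4 + Y\right)$ ($h{\left(Y \right)} = \left(Y - 4\right) \left(Y + 4\right) = \left(-4 + Y\right) \left(4 + Y\right)$)
$16 + \left(8 - 0\right) h{\left(1 \right)} = 16 + \left(8 - 0\right) \left(-16 + 1^{2}\right) = 16 + \left(8 + 0\right) \left(-16 + 1\right) = 16 + 8 \left(-15\right) = 16 - 120 = -104$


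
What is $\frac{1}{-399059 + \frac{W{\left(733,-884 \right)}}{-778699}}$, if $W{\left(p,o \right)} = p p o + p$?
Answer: $- \frac{778699}{310271881498} \approx -2.5097 \cdot 10^{-6}$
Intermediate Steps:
$W{\left(p,o \right)} = p + o p^{2}$ ($W{\left(p,o \right)} = p^{2} o + p = o p^{2} + p = p + o p^{2}$)
$\frac{1}{-399059 + \frac{W{\left(733,-884 \right)}}{-778699}} = \frac{1}{-399059 + \frac{733 \left(1 - 647972\right)}{-778699}} = \frac{1}{-399059 + 733 \left(1 - 647972\right) \left(- \frac{1}{778699}\right)} = \frac{1}{-399059 + 733 \left(-647971\right) \left(- \frac{1}{778699}\right)} = \frac{1}{-399059 - - \frac{474962743}{778699}} = \frac{1}{-399059 + \frac{474962743}{778699}} = \frac{1}{- \frac{310271881498}{778699}} = - \frac{778699}{310271881498}$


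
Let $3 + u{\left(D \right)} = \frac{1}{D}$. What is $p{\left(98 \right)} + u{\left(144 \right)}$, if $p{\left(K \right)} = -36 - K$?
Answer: $- \frac{19727}{144} \approx -136.99$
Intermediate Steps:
$u{\left(D \right)} = -3 + \frac{1}{D}$
$p{\left(98 \right)} + u{\left(144 \right)} = \left(-36 - 98\right) - \left(3 - \frac{1}{144}\right) = \left(-36 - 98\right) + \left(-3 + \frac{1}{144}\right) = -134 - \frac{431}{144} = - \frac{19727}{144}$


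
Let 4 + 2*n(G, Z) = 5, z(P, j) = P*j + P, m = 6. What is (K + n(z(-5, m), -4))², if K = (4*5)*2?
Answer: 6561/4 ≈ 1640.3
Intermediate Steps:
z(P, j) = P + P*j
n(G, Z) = ½ (n(G, Z) = -2 + (½)*5 = -2 + 5/2 = ½)
K = 40 (K = 20*2 = 40)
(K + n(z(-5, m), -4))² = (40 + ½)² = (81/2)² = 6561/4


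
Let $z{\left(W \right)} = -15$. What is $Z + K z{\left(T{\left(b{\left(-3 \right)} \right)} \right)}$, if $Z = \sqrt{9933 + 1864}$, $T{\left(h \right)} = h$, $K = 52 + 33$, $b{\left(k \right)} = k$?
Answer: $-1275 + \sqrt{11797} \approx -1166.4$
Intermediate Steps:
$K = 85$
$Z = \sqrt{11797} \approx 108.61$
$Z + K z{\left(T{\left(b{\left(-3 \right)} \right)} \right)} = \sqrt{11797} + 85 \left(-15\right) = \sqrt{11797} - 1275 = -1275 + \sqrt{11797}$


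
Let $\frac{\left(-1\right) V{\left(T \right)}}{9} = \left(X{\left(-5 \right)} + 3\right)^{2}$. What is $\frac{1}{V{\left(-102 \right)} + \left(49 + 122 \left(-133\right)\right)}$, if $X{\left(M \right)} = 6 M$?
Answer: $- \frac{1}{22738} \approx -4.3979 \cdot 10^{-5}$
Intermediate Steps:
$V{\left(T \right)} = -6561$ ($V{\left(T \right)} = - 9 \left(6 \left(-5\right) + 3\right)^{2} = - 9 \left(-30 + 3\right)^{2} = - 9 \left(-27\right)^{2} = \left(-9\right) 729 = -6561$)
$\frac{1}{V{\left(-102 \right)} + \left(49 + 122 \left(-133\right)\right)} = \frac{1}{-6561 + \left(49 + 122 \left(-133\right)\right)} = \frac{1}{-6561 + \left(49 - 16226\right)} = \frac{1}{-6561 - 16177} = \frac{1}{-22738} = - \frac{1}{22738}$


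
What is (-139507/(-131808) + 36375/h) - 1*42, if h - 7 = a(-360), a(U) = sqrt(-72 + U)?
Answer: 30965929651/63399648 - 436500*I*sqrt(3)/481 ≈ 488.42 - 1571.8*I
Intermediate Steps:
h = 7 + 12*I*sqrt(3) (h = 7 + sqrt(-72 - 360) = 7 + sqrt(-432) = 7 + 12*I*sqrt(3) ≈ 7.0 + 20.785*I)
(-139507/(-131808) + 36375/h) - 1*42 = (-139507/(-131808) + 36375/(7 + 12*I*sqrt(3))) - 1*42 = (-139507*(-1/131808) + 36375/(7 + 12*I*sqrt(3))) - 42 = (139507/131808 + 36375/(7 + 12*I*sqrt(3))) - 42 = -5396429/131808 + 36375/(7 + 12*I*sqrt(3))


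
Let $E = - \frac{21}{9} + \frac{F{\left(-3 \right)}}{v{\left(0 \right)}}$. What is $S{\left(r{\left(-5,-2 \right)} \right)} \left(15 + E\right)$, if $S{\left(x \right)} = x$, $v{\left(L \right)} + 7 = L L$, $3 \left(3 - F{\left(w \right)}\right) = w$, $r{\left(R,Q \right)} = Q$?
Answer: $- \frac{508}{21} \approx -24.19$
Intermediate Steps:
$F{\left(w \right)} = 3 - \frac{w}{3}$
$v{\left(L \right)} = -7 + L^{2}$ ($v{\left(L \right)} = -7 + L L = -7 + L^{2}$)
$E = - \frac{61}{21}$ ($E = - \frac{21}{9} + \frac{3 - -1}{-7 + 0^{2}} = \left(-21\right) \frac{1}{9} + \frac{3 + 1}{-7 + 0} = - \frac{7}{3} + \frac{4}{-7} = - \frac{7}{3} + 4 \left(- \frac{1}{7}\right) = - \frac{7}{3} - \frac{4}{7} = - \frac{61}{21} \approx -2.9048$)
$S{\left(r{\left(-5,-2 \right)} \right)} \left(15 + E\right) = - 2 \left(15 - \frac{61}{21}\right) = \left(-2\right) \frac{254}{21} = - \frac{508}{21}$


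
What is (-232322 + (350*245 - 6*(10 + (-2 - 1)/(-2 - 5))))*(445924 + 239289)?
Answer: -703331402146/7 ≈ -1.0048e+11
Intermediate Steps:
(-232322 + (350*245 - 6*(10 + (-2 - 1)/(-2 - 5))))*(445924 + 239289) = (-232322 + (85750 - 6*(10 - 3/(-7))))*685213 = (-232322 + (85750 - 6*(10 - 3*(-⅐))))*685213 = (-232322 + (85750 - 6*(10 + 3/7)))*685213 = (-232322 + (85750 - 6*73/7))*685213 = (-232322 + (85750 - 438/7))*685213 = (-232322 + 599812/7)*685213 = -1026442/7*685213 = -703331402146/7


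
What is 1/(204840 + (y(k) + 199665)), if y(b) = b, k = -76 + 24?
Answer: 1/404453 ≈ 2.4725e-6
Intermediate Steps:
k = -52
1/(204840 + (y(k) + 199665)) = 1/(204840 + (-52 + 199665)) = 1/(204840 + 199613) = 1/404453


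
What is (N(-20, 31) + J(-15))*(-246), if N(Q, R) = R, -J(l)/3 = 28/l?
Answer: -45018/5 ≈ -9003.6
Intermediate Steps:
J(l) = -84/l
(N(-20, 31) + J(-15))*(-246) = (31 - 84/(-15))*(-246) = (31 - 84*(-1/15))*(-246) = (31 + 28/5)*(-246) = (183/5)*(-246) = -45018/5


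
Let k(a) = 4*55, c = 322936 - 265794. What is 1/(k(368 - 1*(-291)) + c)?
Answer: 1/57362 ≈ 1.7433e-5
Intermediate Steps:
c = 57142
k(a) = 220
1/(k(368 - 1*(-291)) + c) = 1/(220 + 57142) = 1/57362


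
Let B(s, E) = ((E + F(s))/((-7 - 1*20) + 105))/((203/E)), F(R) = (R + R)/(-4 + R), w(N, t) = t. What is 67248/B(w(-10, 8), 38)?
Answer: 12676248/19 ≈ 6.6717e+5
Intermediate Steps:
F(R) = 2*R/(-4 + R) (F(R) = (2*R)/(-4 + R) = 2*R/(-4 + R))
B(s, E) = E*(E/78 + s/(39*(-4 + s)))/203 (B(s, E) = ((E + 2*s/(-4 + s))/((-7 - 1*20) + 105))/((203/E)) = ((E + 2*s/(-4 + s))/((-7 - 20) + 105))*(E/203) = ((E + 2*s/(-4 + s))/(-27 + 105))*(E/203) = ((E + 2*s/(-4 + s))/78)*(E/203) = ((E + 2*s/(-4 + s))*(1/78))*(E/203) = (E/78 + s/(39*(-4 + s)))*(E/203) = E*(E/78 + s/(39*(-4 + s)))/203)
67248/B(w(-10, 8), 38) = 67248/(((1/15834)*38*(2*8 + 38*(-4 + 8))/(-4 + 8))) = 67248/(((1/15834)*38*(16 + 38*4)/4)) = 67248/(((1/15834)*38*(¼)*(16 + 152))) = 67248/(((1/15834)*38*(¼)*168)) = 67248/(38/377) = 67248*(377/38) = 12676248/19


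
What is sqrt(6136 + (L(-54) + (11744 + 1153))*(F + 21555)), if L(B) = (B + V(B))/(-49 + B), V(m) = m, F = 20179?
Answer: sqrt(5710753555222)/103 ≈ 23201.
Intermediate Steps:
L(B) = 2*B/(-49 + B) (L(B) = (B + B)/(-49 + B) = (2*B)/(-49 + B) = 2*B/(-49 + B))
sqrt(6136 + (L(-54) + (11744 + 1153))*(F + 21555)) = sqrt(6136 + (2*(-54)/(-49 - 54) + (11744 + 1153))*(20179 + 21555)) = sqrt(6136 + (2*(-54)/(-103) + 12897)*41734) = sqrt(6136 + (2*(-54)*(-1/103) + 12897)*41734) = sqrt(6136 + (108/103 + 12897)*41734) = sqrt(6136 + (1328499/103)*41734) = sqrt(6136 + 55443577266/103) = sqrt(55444209274/103) = sqrt(5710753555222)/103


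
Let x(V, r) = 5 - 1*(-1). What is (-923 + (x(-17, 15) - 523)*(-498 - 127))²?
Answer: 103814128804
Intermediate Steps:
x(V, r) = 6 (x(V, r) = 5 + 1 = 6)
(-923 + (x(-17, 15) - 523)*(-498 - 127))² = (-923 + (6 - 523)*(-498 - 127))² = (-923 - 517*(-625))² = (-923 + 323125)² = 322202² = 103814128804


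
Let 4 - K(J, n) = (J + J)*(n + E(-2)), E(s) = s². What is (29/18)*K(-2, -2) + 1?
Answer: 61/3 ≈ 20.333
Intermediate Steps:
K(J, n) = 4 - 2*J*(4 + n) (K(J, n) = 4 - (J + J)*(n + (-2)²) = 4 - 2*J*(n + 4) = 4 - 2*J*(4 + n))
(29/18)*K(-2, -2) + 1 = (29/18)*(4 - 8*(-2) - 2*(-2)*(-2)) + 1 = (29*(1/18))*(4 + 16 - 8) + 1 = (29/18)*12 + 1 = 58/3 + 1 = 61/3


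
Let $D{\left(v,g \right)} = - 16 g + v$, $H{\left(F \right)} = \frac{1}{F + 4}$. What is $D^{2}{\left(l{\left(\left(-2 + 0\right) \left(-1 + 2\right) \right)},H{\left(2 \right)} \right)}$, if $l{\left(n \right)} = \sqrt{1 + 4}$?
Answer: $\frac{109}{9} - \frac{16 \sqrt{5}}{3} \approx 0.18542$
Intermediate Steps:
$H{\left(F \right)} = \frac{1}{4 + F}$
$l{\left(n \right)} = \sqrt{5}$
$D{\left(v,g \right)} = v - 16 g$
$D^{2}{\left(l{\left(\left(-2 + 0\right) \left(-1 + 2\right) \right)},H{\left(2 \right)} \right)} = \left(\sqrt{5} - \frac{16}{4 + 2}\right)^{2} = \left(\sqrt{5} - \frac{16}{6}\right)^{2} = \left(\sqrt{5} - \frac{8}{3}\right)^{2} = \left(- \frac{8}{3} + \sqrt{5}\right)^{2}$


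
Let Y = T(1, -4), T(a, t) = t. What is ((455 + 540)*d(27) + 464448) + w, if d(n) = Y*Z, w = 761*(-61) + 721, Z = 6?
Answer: 394868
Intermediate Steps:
Y = -4
w = -45700 (w = -46421 + 721 = -45700)
d(n) = -24 (d(n) = -4*6 = -24)
((455 + 540)*d(27) + 464448) + w = ((455 + 540)*(-24) + 464448) - 45700 = (995*(-24) + 464448) - 45700 = (-23880 + 464448) - 45700 = 440568 - 45700 = 394868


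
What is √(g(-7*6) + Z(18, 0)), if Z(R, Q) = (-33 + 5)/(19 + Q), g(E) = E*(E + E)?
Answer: 2*√318269/19 ≈ 59.385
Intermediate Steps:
g(E) = 2*E² (g(E) = E*(2*E) = 2*E²)
Z(R, Q) = -28/(19 + Q)
√(g(-7*6) + Z(18, 0)) = √(2*(-7*6)² - 28/(19 + 0)) = √(2*(-42)² - 28/19) = √(2*1764 - 28*1/19) = √(3528 - 28/19) = √(67004/19) = 2*√318269/19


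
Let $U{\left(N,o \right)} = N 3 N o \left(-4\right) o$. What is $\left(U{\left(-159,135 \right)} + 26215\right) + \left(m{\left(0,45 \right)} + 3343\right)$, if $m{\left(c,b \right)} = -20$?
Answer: $-5528925162$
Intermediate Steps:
$U{\left(N,o \right)} = - 12 N^{2} o^{2}$ ($U{\left(N,o \right)} = 3 N N \left(- 4 o\right) o = 3 N^{2} \left(- 4 o\right) o = - 12 o N^{2} o = - 12 N^{2} o^{2}$)
$\left(U{\left(-159,135 \right)} + 26215\right) + \left(m{\left(0,45 \right)} + 3343\right) = \left(- 12 \left(-159\right)^{2} \cdot 135^{2} + 26215\right) + \left(-20 + 3343\right) = \left(\left(-12\right) 25281 \cdot 18225 + 26215\right) + 3323 = \left(-5528954700 + 26215\right) + 3323 = -5528928485 + 3323 = -5528925162$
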